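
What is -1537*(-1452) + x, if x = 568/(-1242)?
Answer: 1385900320/621 ≈ 2.2317e+6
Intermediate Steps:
x = -284/621 (x = 568*(-1/1242) = -284/621 ≈ -0.45733)
-1537*(-1452) + x = -1537*(-1452) - 284/621 = 2231724 - 284/621 = 1385900320/621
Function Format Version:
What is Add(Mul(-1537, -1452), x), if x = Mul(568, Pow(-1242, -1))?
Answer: Rational(1385900320, 621) ≈ 2.2317e+6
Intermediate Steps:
x = Rational(-284, 621) (x = Mul(568, Rational(-1, 1242)) = Rational(-284, 621) ≈ -0.45733)
Add(Mul(-1537, -1452), x) = Add(Mul(-1537, -1452), Rational(-284, 621)) = Add(2231724, Rational(-284, 621)) = Rational(1385900320, 621)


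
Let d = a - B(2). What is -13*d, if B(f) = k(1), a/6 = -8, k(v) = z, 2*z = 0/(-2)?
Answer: 624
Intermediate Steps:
z = 0 (z = (0/(-2))/2 = (0*(-1/2))/2 = (1/2)*0 = 0)
k(v) = 0
a = -48 (a = 6*(-8) = -48)
B(f) = 0
d = -48 (d = -48 - 1*0 = -48 + 0 = -48)
-13*d = -13*(-48) = 624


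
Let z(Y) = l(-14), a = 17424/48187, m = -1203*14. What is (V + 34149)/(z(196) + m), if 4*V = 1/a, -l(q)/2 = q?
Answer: -2380096891/1171868544 ≈ -2.0310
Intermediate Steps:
m = -16842
l(q) = -2*q
a = 17424/48187 (a = 17424*(1/48187) = 17424/48187 ≈ 0.36159)
z(Y) = 28 (z(Y) = -2*(-14) = 28)
V = 48187/69696 (V = 1/(4*(17424/48187)) = (¼)*(48187/17424) = 48187/69696 ≈ 0.69139)
(V + 34149)/(z(196) + m) = (48187/69696 + 34149)/(28 - 16842) = (2380096891/69696)/(-16814) = (2380096891/69696)*(-1/16814) = -2380096891/1171868544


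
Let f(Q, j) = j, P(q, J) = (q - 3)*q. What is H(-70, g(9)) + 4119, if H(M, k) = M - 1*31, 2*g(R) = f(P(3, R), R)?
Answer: 4018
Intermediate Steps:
P(q, J) = q*(-3 + q) (P(q, J) = (-3 + q)*q = q*(-3 + q))
g(R) = R/2
H(M, k) = -31 + M (H(M, k) = M - 31 = -31 + M)
H(-70, g(9)) + 4119 = (-31 - 70) + 4119 = -101 + 4119 = 4018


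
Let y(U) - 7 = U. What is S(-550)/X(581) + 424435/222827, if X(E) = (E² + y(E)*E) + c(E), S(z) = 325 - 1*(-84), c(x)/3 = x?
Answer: 26282046333/13793639524 ≈ 1.9054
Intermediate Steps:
y(U) = 7 + U
c(x) = 3*x
S(z) = 409 (S(z) = 325 + 84 = 409)
X(E) = E² + 3*E + E*(7 + E) (X(E) = (E² + (7 + E)*E) + 3*E = (E² + E*(7 + E)) + 3*E = E² + 3*E + E*(7 + E))
S(-550)/X(581) + 424435/222827 = 409/((2*581*(5 + 581))) + 424435/222827 = 409/((2*581*586)) + 424435*(1/222827) = 409/680932 + 38585/20257 = 26282046333/13793639524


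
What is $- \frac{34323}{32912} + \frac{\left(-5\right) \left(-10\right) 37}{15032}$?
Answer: $- \frac{3346001}{3637744} \approx -0.9198$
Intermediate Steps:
$- \frac{34323}{32912} + \frac{\left(-5\right) \left(-10\right) 37}{15032} = \left(-34323\right) \frac{1}{32912} + 50 \cdot 37 \cdot \frac{1}{15032} = - \frac{2019}{1936} + 1850 \cdot \frac{1}{15032} = - \frac{2019}{1936} + \frac{925}{7516} = - \frac{3346001}{3637744}$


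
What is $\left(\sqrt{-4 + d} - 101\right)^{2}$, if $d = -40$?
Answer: $10157 - 404 i \sqrt{11} \approx 10157.0 - 1339.9 i$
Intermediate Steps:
$\left(\sqrt{-4 + d} - 101\right)^{2} = \left(\sqrt{-4 - 40} - 101\right)^{2} = \left(\sqrt{-44} - 101\right)^{2} = \left(2 i \sqrt{11} - 101\right)^{2} = \left(-101 + 2 i \sqrt{11}\right)^{2}$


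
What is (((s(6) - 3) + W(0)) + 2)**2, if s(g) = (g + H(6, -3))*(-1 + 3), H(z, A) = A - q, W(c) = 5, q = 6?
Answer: 4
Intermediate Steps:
H(z, A) = -6 + A (H(z, A) = A - 1*6 = A - 6 = -6 + A)
s(g) = -18 + 2*g (s(g) = (g + (-6 - 3))*(-1 + 3) = (g - 9)*2 = (-9 + g)*2 = -18 + 2*g)
(((s(6) - 3) + W(0)) + 2)**2 = ((((-18 + 2*6) - 3) + 5) + 2)**2 = ((((-18 + 12) - 3) + 5) + 2)**2 = (((-6 - 3) + 5) + 2)**2 = ((-9 + 5) + 2)**2 = (-4 + 2)**2 = (-2)**2 = 4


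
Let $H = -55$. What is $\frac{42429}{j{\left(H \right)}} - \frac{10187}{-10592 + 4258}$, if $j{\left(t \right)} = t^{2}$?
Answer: $\frac{299560961}{19160350} \approx 15.634$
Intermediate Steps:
$\frac{42429}{j{\left(H \right)}} - \frac{10187}{-10592 + 4258} = \frac{42429}{\left(-55\right)^{2}} - \frac{10187}{-10592 + 4258} = \frac{42429}{3025} - \frac{10187}{-6334} = 42429 \cdot \frac{1}{3025} - - \frac{10187}{6334} = \frac{42429}{3025} + \frac{10187}{6334} = \frac{299560961}{19160350}$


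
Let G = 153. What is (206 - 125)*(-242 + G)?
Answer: -7209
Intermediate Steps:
(206 - 125)*(-242 + G) = (206 - 125)*(-242 + 153) = 81*(-89) = -7209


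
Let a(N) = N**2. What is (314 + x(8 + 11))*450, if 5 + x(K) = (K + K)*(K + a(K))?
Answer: 6637050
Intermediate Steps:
x(K) = -5 + 2*K*(K + K**2) (x(K) = -5 + (K + K)*(K + K**2) = -5 + (2*K)*(K + K**2) = -5 + 2*K*(K + K**2))
(314 + x(8 + 11))*450 = (314 + (-5 + 2*(8 + 11)**2 + 2*(8 + 11)**3))*450 = (314 + (-5 + 2*19**2 + 2*19**3))*450 = (314 + (-5 + 2*361 + 2*6859))*450 = (314 + (-5 + 722 + 13718))*450 = (314 + 14435)*450 = 14749*450 = 6637050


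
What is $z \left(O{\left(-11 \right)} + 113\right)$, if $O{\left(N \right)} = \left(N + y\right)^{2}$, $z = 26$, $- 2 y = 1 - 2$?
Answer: $\frac{11609}{2} \approx 5804.5$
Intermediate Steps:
$y = \frac{1}{2}$ ($y = - \frac{1 - 2}{2} = \left(- \frac{1}{2}\right) \left(-1\right) = \frac{1}{2} \approx 0.5$)
$O{\left(N \right)} = \left(\frac{1}{2} + N\right)^{2}$ ($O{\left(N \right)} = \left(N + \frac{1}{2}\right)^{2} = \left(\frac{1}{2} + N\right)^{2}$)
$z \left(O{\left(-11 \right)} + 113\right) = 26 \left(\frac{\left(1 + 2 \left(-11\right)\right)^{2}}{4} + 113\right) = 26 \left(\frac{\left(1 - 22\right)^{2}}{4} + 113\right) = 26 \left(\frac{\left(-21\right)^{2}}{4} + 113\right) = 26 \left(\frac{1}{4} \cdot 441 + 113\right) = 26 \left(\frac{441}{4} + 113\right) = 26 \cdot \frac{893}{4} = \frac{11609}{2}$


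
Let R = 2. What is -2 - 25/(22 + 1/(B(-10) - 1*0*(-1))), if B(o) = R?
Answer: -28/9 ≈ -3.1111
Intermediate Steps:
B(o) = 2
-2 - 25/(22 + 1/(B(-10) - 1*0*(-1))) = -2 - 25/(22 + 1/(2 - 1*0*(-1))) = -2 - 25/(22 + 1/(2 + 0*(-1))) = -2 - 25/(22 + 1/(2 + 0)) = -2 - 25/(22 + 1/2) = -2 - 25/(22 + ½) = -2 - 25/(45/2) = -2 + (2/45)*(-25) = -2 - 10/9 = -28/9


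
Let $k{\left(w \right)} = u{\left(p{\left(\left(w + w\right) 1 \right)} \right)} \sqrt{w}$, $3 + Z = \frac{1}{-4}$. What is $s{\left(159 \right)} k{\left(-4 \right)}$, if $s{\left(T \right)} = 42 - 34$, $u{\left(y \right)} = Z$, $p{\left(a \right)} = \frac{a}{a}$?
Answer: $- 52 i \approx - 52.0 i$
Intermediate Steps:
$p{\left(a \right)} = 1$
$Z = - \frac{13}{4}$ ($Z = -3 + \frac{1}{-4} = -3 - \frac{1}{4} = - \frac{13}{4} \approx -3.25$)
$u{\left(y \right)} = - \frac{13}{4}$
$s{\left(T \right)} = 8$ ($s{\left(T \right)} = 42 - 34 = 8$)
$k{\left(w \right)} = - \frac{13 \sqrt{w}}{4}$
$s{\left(159 \right)} k{\left(-4 \right)} = 8 \left(- \frac{13 \sqrt{-4}}{4}\right) = 8 \left(- \frac{13 \cdot 2 i}{4}\right) = 8 \left(- \frac{13 i}{2}\right) = - 52 i$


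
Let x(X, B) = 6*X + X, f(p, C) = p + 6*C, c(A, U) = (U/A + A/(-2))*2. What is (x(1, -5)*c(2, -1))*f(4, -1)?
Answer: 42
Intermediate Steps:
c(A, U) = -A + 2*U/A (c(A, U) = (U/A + A*(-½))*2 = (U/A - A/2)*2 = (-A/2 + U/A)*2 = -A + 2*U/A)
x(X, B) = 7*X
(x(1, -5)*c(2, -1))*f(4, -1) = ((7*1)*(-1*2 + 2*(-1)/2))*(4 + 6*(-1)) = (7*(-2 + 2*(-1)*(½)))*(4 - 6) = (7*(-2 - 1))*(-2) = (7*(-3))*(-2) = -21*(-2) = 42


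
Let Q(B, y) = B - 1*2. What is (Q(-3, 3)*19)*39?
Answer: -3705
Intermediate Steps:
Q(B, y) = -2 + B (Q(B, y) = B - 2 = -2 + B)
(Q(-3, 3)*19)*39 = ((-2 - 3)*19)*39 = -5*19*39 = -95*39 = -3705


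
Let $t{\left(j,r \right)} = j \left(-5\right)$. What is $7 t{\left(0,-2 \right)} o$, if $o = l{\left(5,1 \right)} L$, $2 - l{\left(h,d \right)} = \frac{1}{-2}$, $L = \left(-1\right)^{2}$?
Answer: $0$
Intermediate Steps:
$L = 1$
$l{\left(h,d \right)} = \frac{5}{2}$ ($l{\left(h,d \right)} = 2 - \frac{1}{-2} = 2 - - \frac{1}{2} = 2 + \frac{1}{2} = \frac{5}{2}$)
$t{\left(j,r \right)} = - 5 j$
$o = \frac{5}{2}$ ($o = \frac{5}{2} \cdot 1 = \frac{5}{2} \approx 2.5$)
$7 t{\left(0,-2 \right)} o = 7 \left(\left(-5\right) 0\right) \frac{5}{2} = 7 \cdot 0 \cdot \frac{5}{2} = 0 \cdot \frac{5}{2} = 0$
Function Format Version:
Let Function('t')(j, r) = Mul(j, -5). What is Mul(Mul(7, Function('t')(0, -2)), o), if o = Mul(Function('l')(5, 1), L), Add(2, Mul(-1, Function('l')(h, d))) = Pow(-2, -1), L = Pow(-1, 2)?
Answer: 0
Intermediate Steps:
L = 1
Function('l')(h, d) = Rational(5, 2) (Function('l')(h, d) = Add(2, Mul(-1, Pow(-2, -1))) = Add(2, Mul(-1, Rational(-1, 2))) = Add(2, Rational(1, 2)) = Rational(5, 2))
Function('t')(j, r) = Mul(-5, j)
o = Rational(5, 2) (o = Mul(Rational(5, 2), 1) = Rational(5, 2) ≈ 2.5000)
Mul(Mul(7, Function('t')(0, -2)), o) = Mul(Mul(7, Mul(-5, 0)), Rational(5, 2)) = Mul(Mul(7, 0), Rational(5, 2)) = Mul(0, Rational(5, 2)) = 0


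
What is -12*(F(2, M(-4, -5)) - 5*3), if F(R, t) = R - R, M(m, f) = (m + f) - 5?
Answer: 180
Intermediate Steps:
M(m, f) = -5 + f + m (M(m, f) = (f + m) - 5 = -5 + f + m)
F(R, t) = 0
-12*(F(2, M(-4, -5)) - 5*3) = -12*(0 - 5*3) = -12*(0 - 15) = -12*(-15) = 180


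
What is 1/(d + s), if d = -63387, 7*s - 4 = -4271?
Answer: -7/447976 ≈ -1.5626e-5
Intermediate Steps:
s = -4267/7 (s = 4/7 + (⅐)*(-4271) = 4/7 - 4271/7 = -4267/7 ≈ -609.57)
1/(d + s) = 1/(-63387 - 4267/7) = 1/(-447976/7) = -7/447976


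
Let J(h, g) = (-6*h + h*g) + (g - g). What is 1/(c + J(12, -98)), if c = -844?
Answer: -1/2092 ≈ -0.00047801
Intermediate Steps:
J(h, g) = -6*h + g*h (J(h, g) = (-6*h + g*h) + 0 = -6*h + g*h)
1/(c + J(12, -98)) = 1/(-844 + 12*(-6 - 98)) = 1/(-844 + 12*(-104)) = 1/(-844 - 1248) = 1/(-2092) = -1/2092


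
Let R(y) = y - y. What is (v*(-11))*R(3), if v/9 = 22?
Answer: 0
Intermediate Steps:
R(y) = 0
v = 198 (v = 9*22 = 198)
(v*(-11))*R(3) = (198*(-11))*0 = -2178*0 = 0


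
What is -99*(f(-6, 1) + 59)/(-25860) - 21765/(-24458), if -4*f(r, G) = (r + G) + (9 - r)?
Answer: 233216241/210827960 ≈ 1.1062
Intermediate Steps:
f(r, G) = -9/4 - G/4 (f(r, G) = -((r + G) + (9 - r))/4 = -((G + r) + (9 - r))/4 = -(9 + G)/4 = -9/4 - G/4)
-99*(f(-6, 1) + 59)/(-25860) - 21765/(-24458) = -99*((-9/4 - 1/4*1) + 59)/(-25860) - 21765/(-24458) = -99*((-9/4 - 1/4) + 59)*(-1/25860) - 21765*(-1/24458) = -99*(-5/2 + 59)*(-1/25860) + 21765/24458 = -99*113/2*(-1/25860) + 21765/24458 = -11187/2*(-1/25860) + 21765/24458 = 3729/17240 + 21765/24458 = 233216241/210827960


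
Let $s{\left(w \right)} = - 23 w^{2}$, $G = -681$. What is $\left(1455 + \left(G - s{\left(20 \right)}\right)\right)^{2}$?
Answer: $99480676$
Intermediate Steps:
$\left(1455 + \left(G - s{\left(20 \right)}\right)\right)^{2} = \left(1455 - \left(681 - 23 \cdot 20^{2}\right)\right)^{2} = \left(1455 - \left(681 - 9200\right)\right)^{2} = \left(1455 - -8519\right)^{2} = \left(1455 + \left(-681 + 9200\right)\right)^{2} = \left(1455 + 8519\right)^{2} = 9974^{2} = 99480676$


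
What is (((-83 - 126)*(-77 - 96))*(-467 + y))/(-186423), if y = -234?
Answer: 25346057/186423 ≈ 135.96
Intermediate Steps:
(((-83 - 126)*(-77 - 96))*(-467 + y))/(-186423) = (((-83 - 126)*(-77 - 96))*(-467 - 234))/(-186423) = (-209*(-173)*(-701))*(-1/186423) = (36157*(-701))*(-1/186423) = -25346057*(-1/186423) = 25346057/186423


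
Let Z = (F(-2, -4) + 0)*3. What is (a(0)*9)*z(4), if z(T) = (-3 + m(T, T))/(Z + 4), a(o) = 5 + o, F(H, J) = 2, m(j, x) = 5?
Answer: 9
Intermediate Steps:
Z = 6 (Z = (2 + 0)*3 = 2*3 = 6)
z(T) = ⅕ (z(T) = (-3 + 5)/(6 + 4) = 2/10 = 2*(⅒) = ⅕)
(a(0)*9)*z(4) = ((5 + 0)*9)*(⅕) = (5*9)*(⅕) = 45*(⅕) = 9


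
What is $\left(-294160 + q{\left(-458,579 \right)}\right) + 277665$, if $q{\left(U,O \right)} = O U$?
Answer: $-281677$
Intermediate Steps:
$\left(-294160 + q{\left(-458,579 \right)}\right) + 277665 = \left(-294160 + 579 \left(-458\right)\right) + 277665 = \left(-294160 - 265182\right) + 277665 = -559342 + 277665 = -281677$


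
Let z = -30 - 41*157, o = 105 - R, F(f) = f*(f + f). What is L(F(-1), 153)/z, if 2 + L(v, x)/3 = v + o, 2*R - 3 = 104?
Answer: -309/12934 ≈ -0.023891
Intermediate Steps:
R = 107/2 (R = 3/2 + (½)*104 = 3/2 + 52 = 107/2 ≈ 53.500)
F(f) = 2*f² (F(f) = f*(2*f) = 2*f²)
o = 103/2 (o = 105 - 1*107/2 = 105 - 107/2 = 103/2 ≈ 51.500)
L(v, x) = 297/2 + 3*v (L(v, x) = -6 + 3*(v + 103/2) = -6 + 3*(103/2 + v) = -6 + (309/2 + 3*v) = 297/2 + 3*v)
z = -6467 (z = -30 - 6437 = -6467)
L(F(-1), 153)/z = (297/2 + 3*(2*(-1)²))/(-6467) = (297/2 + 3*(2*1))*(-1/6467) = (297/2 + 3*2)*(-1/6467) = (297/2 + 6)*(-1/6467) = (309/2)*(-1/6467) = -309/12934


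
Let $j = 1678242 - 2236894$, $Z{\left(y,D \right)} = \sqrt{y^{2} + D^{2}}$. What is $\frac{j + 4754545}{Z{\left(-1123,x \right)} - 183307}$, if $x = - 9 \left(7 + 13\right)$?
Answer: $- \frac{256378852717}{11200054240} - \frac{1398631 \sqrt{1293529}}{11200054240} \approx -23.033$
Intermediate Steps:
$x = -180$ ($x = \left(-9\right) 20 = -180$)
$Z{\left(y,D \right)} = \sqrt{D^{2} + y^{2}}$
$j = -558652$
$\frac{j + 4754545}{Z{\left(-1123,x \right)} - 183307} = \frac{-558652 + 4754545}{\sqrt{\left(-180\right)^{2} + \left(-1123\right)^{2}} - 183307} = \frac{4195893}{\sqrt{32400 + 1261129} - 183307} = \frac{4195893}{\sqrt{1293529} - 183307} = \frac{4195893}{-183307 + \sqrt{1293529}}$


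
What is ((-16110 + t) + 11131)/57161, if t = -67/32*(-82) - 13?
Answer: -77125/914576 ≈ -0.084329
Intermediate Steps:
t = 2539/16 (t = -67*1/32*(-82) - 13 = -67/32*(-82) - 13 = 2747/16 - 13 = 2539/16 ≈ 158.69)
((-16110 + t) + 11131)/57161 = ((-16110 + 2539/16) + 11131)/57161 = (-255221/16 + 11131)*(1/57161) = -77125/16*1/57161 = -77125/914576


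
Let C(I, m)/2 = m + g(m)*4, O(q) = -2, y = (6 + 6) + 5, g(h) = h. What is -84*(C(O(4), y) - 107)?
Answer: -5292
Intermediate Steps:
y = 17 (y = 12 + 5 = 17)
C(I, m) = 10*m (C(I, m) = 2*(m + m*4) = 2*(m + 4*m) = 2*(5*m) = 10*m)
-84*(C(O(4), y) - 107) = -84*(10*17 - 107) = -84*(170 - 107) = -84*63 = -5292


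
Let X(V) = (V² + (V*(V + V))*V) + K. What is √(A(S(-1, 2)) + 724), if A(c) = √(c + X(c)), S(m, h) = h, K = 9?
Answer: √(724 + √31) ≈ 27.010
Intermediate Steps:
X(V) = 9 + V² + 2*V³ (X(V) = (V² + (V*(V + V))*V) + 9 = (V² + (V*(2*V))*V) + 9 = (V² + (2*V²)*V) + 9 = (V² + 2*V³) + 9 = 9 + V² + 2*V³)
A(c) = √(9 + c + c² + 2*c³) (A(c) = √(c + (9 + c² + 2*c³)) = √(9 + c + c² + 2*c³))
√(A(S(-1, 2)) + 724) = √(√(9 + 2 + 2² + 2*2³) + 724) = √(√(9 + 2 + 4 + 2*8) + 724) = √(√(9 + 2 + 4 + 16) + 724) = √(√31 + 724) = √(724 + √31)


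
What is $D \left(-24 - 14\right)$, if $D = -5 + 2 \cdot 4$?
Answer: $-114$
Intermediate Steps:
$D = 3$ ($D = -5 + 8 = 3$)
$D \left(-24 - 14\right) = 3 \left(-24 - 14\right) = 3 \left(-38\right) = -114$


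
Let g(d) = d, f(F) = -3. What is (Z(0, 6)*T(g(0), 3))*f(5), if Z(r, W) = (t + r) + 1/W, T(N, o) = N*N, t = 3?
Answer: 0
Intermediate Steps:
T(N, o) = N²
Z(r, W) = 3 + r + 1/W (Z(r, W) = (3 + r) + 1/W = 3 + r + 1/W)
(Z(0, 6)*T(g(0), 3))*f(5) = ((3 + 0 + 1/6)*0²)*(-3) = ((3 + 0 + ⅙)*0)*(-3) = ((19/6)*0)*(-3) = 0*(-3) = 0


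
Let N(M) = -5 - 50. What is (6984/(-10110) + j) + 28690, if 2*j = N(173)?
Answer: 96590297/3370 ≈ 28662.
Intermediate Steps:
N(M) = -55
j = -55/2 (j = (½)*(-55) = -55/2 ≈ -27.500)
(6984/(-10110) + j) + 28690 = (6984/(-10110) - 55/2) + 28690 = (6984*(-1/10110) - 55/2) + 28690 = (-1164/1685 - 55/2) + 28690 = -95003/3370 + 28690 = 96590297/3370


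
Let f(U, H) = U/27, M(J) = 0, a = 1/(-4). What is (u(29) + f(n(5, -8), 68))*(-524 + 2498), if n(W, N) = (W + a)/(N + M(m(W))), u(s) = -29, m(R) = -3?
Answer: -8249675/144 ≈ -57289.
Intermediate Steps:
a = -¼ ≈ -0.25000
n(W, N) = (-¼ + W)/N (n(W, N) = (W - ¼)/(N + 0) = (-¼ + W)/N)
f(U, H) = U/27 (f(U, H) = U*(1/27) = U/27)
(u(29) + f(n(5, -8), 68))*(-524 + 2498) = (-29 + ((-¼ + 5)/(-8))/27)*(-524 + 2498) = (-29 + (-⅛*19/4)/27)*1974 = (-29 + (1/27)*(-19/32))*1974 = (-29 - 19/864)*1974 = -25075/864*1974 = -8249675/144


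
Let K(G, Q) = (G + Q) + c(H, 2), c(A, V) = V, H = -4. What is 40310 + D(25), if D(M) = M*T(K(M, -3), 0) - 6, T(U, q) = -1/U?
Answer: 967271/24 ≈ 40303.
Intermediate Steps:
K(G, Q) = 2 + G + Q (K(G, Q) = (G + Q) + 2 = 2 + G + Q)
D(M) = -6 - M/(-1 + M) (D(M) = M*(-1/(2 + M - 3)) - 6 = M*(-1/(-1 + M)) - 6 = -M/(-1 + M) - 6 = -6 - M/(-1 + M))
40310 + D(25) = 40310 + (6 - 7*25)/(-1 + 25) = 40310 + (6 - 175)/24 = 40310 + (1/24)*(-169) = 40310 - 169/24 = 967271/24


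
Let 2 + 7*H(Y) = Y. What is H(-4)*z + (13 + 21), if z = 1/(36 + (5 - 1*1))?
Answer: 4757/140 ≈ 33.979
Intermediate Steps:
H(Y) = -2/7 + Y/7
z = 1/40 (z = 1/(36 + (5 - 1)) = 1/(36 + 4) = 1/40 ≈ 0.025000)
H(-4)*z + (13 + 21) = (-2/7 + (1/7)*(-4))*(1/40) + (13 + 21) = (-2/7 - 4/7)*(1/40) + 34 = -6/7*1/40 + 34 = -3/140 + 34 = 4757/140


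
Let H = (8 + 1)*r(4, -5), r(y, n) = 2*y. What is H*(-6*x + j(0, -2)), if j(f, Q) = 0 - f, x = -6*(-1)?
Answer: -2592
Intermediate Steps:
x = 6
j(f, Q) = -f
H = 72 (H = (8 + 1)*(2*4) = 9*8 = 72)
H*(-6*x + j(0, -2)) = 72*(-6*6 - 1*0) = 72*(-36 + 0) = 72*(-36) = -2592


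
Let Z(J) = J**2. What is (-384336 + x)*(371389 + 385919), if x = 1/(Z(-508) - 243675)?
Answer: -4188072807067524/14389 ≈ -2.9106e+11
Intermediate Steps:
x = 1/14389 (x = 1/((-508)**2 - 243675) = 1/(258064 - 243675) = 1/14389 ≈ 6.9498e-5)
(-384336 + x)*(371389 + 385919) = (-384336 + 1/14389)*(371389 + 385919) = -5530210703/14389*757308 = -4188072807067524/14389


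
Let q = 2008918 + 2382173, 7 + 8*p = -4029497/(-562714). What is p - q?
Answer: -19767426957293/4501712 ≈ -4.3911e+6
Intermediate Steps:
p = 90499/4501712 (p = -7/8 + (-4029497/(-562714))/8 = -7/8 + (-4029497*(-1/562714))/8 = -7/8 + (1/8)*(4029497/562714) = -7/8 + 4029497/4501712 = 90499/4501712 ≈ 0.020103)
q = 4391091
p - q = 90499/4501712 - 1*4391091 = 90499/4501712 - 4391091 = -19767426957293/4501712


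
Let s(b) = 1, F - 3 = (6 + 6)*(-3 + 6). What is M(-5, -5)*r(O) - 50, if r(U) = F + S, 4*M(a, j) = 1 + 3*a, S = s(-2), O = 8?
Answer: -190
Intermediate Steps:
F = 39 (F = 3 + (6 + 6)*(-3 + 6) = 3 + 12*3 = 3 + 36 = 39)
S = 1
M(a, j) = ¼ + 3*a/4 (M(a, j) = (1 + 3*a)/4 = ¼ + 3*a/4)
r(U) = 40 (r(U) = 39 + 1 = 40)
M(-5, -5)*r(O) - 50 = (¼ + (¾)*(-5))*40 - 50 = (¼ - 15/4)*40 - 50 = -7/2*40 - 50 = -140 - 50 = -190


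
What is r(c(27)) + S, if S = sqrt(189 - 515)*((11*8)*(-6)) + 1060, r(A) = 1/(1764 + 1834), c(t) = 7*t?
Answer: 3813881/3598 - 528*I*sqrt(326) ≈ 1060.0 - 9533.3*I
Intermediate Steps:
r(A) = 1/3598
S = 1060 - 528*I*sqrt(326) (S = sqrt(-326)*(88*(-6)) + 1060 = (I*sqrt(326))*(-528) + 1060 = -528*I*sqrt(326) + 1060 = 1060 - 528*I*sqrt(326) ≈ 1060.0 - 9533.3*I)
r(c(27)) + S = 1/3598 + (1060 - 528*I*sqrt(326)) = 3813881/3598 - 528*I*sqrt(326)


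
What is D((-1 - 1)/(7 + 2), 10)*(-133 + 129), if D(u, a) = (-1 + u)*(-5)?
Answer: -220/9 ≈ -24.444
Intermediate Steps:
D(u, a) = 5 - 5*u
D((-1 - 1)/(7 + 2), 10)*(-133 + 129) = (5 - 5*(-1 - 1)/(7 + 2))*(-133 + 129) = (5 - (-10)/9)*(-4) = (5 - 5*(-2/9))*(-4) = (5 + 10/9)*(-4) = (55/9)*(-4) = -220/9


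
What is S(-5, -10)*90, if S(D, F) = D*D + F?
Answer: 1350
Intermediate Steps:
S(D, F) = F + D**2 (S(D, F) = D**2 + F = F + D**2)
S(-5, -10)*90 = (-10 + (-5)**2)*90 = (-10 + 25)*90 = 15*90 = 1350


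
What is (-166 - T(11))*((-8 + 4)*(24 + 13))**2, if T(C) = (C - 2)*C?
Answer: -5804560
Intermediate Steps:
T(C) = C*(-2 + C) (T(C) = (-2 + C)*C = C*(-2 + C))
(-166 - T(11))*((-8 + 4)*(24 + 13))**2 = (-166 - 11*(-2 + 11))*((-8 + 4)*(24 + 13))**2 = (-166 - 11*9)*(-4*37)**2 = (-166 - 1*99)*(-148)**2 = (-166 - 99)*21904 = -265*21904 = -5804560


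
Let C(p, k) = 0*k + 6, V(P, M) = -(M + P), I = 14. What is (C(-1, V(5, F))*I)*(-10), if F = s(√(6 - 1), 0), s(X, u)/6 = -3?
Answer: -840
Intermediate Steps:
s(X, u) = -18 (s(X, u) = 6*(-3) = -18)
F = -18
V(P, M) = -M - P
C(p, k) = 6 (C(p, k) = 0 + 6 = 6)
(C(-1, V(5, F))*I)*(-10) = (6*14)*(-10) = 84*(-10) = -840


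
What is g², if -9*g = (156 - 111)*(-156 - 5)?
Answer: 648025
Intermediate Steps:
g = 805 (g = -(156 - 111)*(-156 - 5)/9 = -5*(-161) = -⅑*(-7245) = 805)
g² = 805² = 648025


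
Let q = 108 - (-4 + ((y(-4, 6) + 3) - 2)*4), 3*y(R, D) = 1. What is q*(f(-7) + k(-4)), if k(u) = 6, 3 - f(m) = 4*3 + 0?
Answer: -320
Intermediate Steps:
y(R, D) = ⅓ (y(R, D) = (⅓)*1 = ⅓)
f(m) = -9 (f(m) = 3 - (4*3 + 0) = 3 - (12 + 0) = 3 - 1*12 = 3 - 12 = -9)
q = 320/3 (q = 108 - (-4 + ((⅓ + 3) - 2)*4) = 108 - (-4 + (10/3 - 2)*4) = 108 - (-4 + (4/3)*4) = 108 - (-4 + 16/3) = 108 - 1*4/3 = 108 - 4/3 = 320/3 ≈ 106.67)
q*(f(-7) + k(-4)) = 320*(-9 + 6)/3 = (320/3)*(-3) = -320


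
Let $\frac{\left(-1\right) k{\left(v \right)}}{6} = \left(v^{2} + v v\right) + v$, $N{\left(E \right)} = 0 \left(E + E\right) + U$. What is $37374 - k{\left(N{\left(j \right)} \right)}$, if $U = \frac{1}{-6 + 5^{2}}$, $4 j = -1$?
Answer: $\frac{13492140}{361} \approx 37374.0$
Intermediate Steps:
$j = - \frac{1}{4}$ ($j = \frac{1}{4} \left(-1\right) = - \frac{1}{4} \approx -0.25$)
$U = \frac{1}{19}$ ($U = \frac{1}{-6 + 25} = \frac{1}{19} \approx 0.052632$)
$N{\left(E \right)} = \frac{1}{19}$ ($N{\left(E \right)} = 0 \left(E + E\right) + \frac{1}{19} = 0 \cdot 2 E + \frac{1}{19} = 0 + \frac{1}{19} = \frac{1}{19}$)
$k{\left(v \right)} = - 12 v^{2} - 6 v$ ($k{\left(v \right)} = - 6 \left(\left(v^{2} + v v\right) + v\right) = - 6 \left(\left(v^{2} + v^{2}\right) + v\right) = - 6 \left(2 v^{2} + v\right) = - 6 \left(v + 2 v^{2}\right) = - 12 v^{2} - 6 v$)
$37374 - k{\left(N{\left(j \right)} \right)} = 37374 - \left(-6\right) \frac{1}{19} \left(1 + 2 \cdot \frac{1}{19}\right) = 37374 - \left(-6\right) \frac{1}{19} \left(1 + \frac{2}{19}\right) = 37374 - \left(-6\right) \frac{1}{19} \cdot \frac{21}{19} = 37374 - - \frac{126}{361} = 37374 + \frac{126}{361} = \frac{13492140}{361}$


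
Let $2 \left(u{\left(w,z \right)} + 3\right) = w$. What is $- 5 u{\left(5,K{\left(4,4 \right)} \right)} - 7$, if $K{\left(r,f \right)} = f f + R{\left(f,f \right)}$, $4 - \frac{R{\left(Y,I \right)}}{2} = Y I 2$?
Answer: $- \frac{9}{2} \approx -4.5$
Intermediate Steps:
$R{\left(Y,I \right)} = 8 - 4 I Y$ ($R{\left(Y,I \right)} = 8 - 2 Y I 2 = 8 - 2 I Y 2 = 8 - 2 \cdot 2 I Y = 8 - 4 I Y$)
$K{\left(r,f \right)} = 8 - 3 f^{2}$ ($K{\left(r,f \right)} = f f - \left(-8 + 4 f f\right) = f^{2} - \left(-8 + 4 f^{2}\right) = 8 - 3 f^{2}$)
$u{\left(w,z \right)} = -3 + \frac{w}{2}$
$- 5 u{\left(5,K{\left(4,4 \right)} \right)} - 7 = - 5 \left(-3 + \frac{1}{2} \cdot 5\right) - 7 = - 5 \left(-3 + \frac{5}{2}\right) - 7 = \left(-5\right) \left(- \frac{1}{2}\right) - 7 = \frac{5}{2} - 7 = - \frac{9}{2}$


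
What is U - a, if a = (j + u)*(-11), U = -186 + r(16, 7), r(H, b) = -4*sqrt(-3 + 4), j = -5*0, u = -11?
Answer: -311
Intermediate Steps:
j = 0
r(H, b) = -4 (r(H, b) = -4*sqrt(1) = -4*1 = -4)
U = -190 (U = -186 - 4 = -190)
a = 121 (a = (0 - 11)*(-11) = -11*(-11) = 121)
U - a = -190 - 1*121 = -190 - 121 = -311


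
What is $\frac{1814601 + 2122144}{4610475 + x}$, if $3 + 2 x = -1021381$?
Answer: $\frac{3936745}{4099783} \approx 0.96023$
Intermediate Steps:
$x = -510692$ ($x = - \frac{3}{2} + \frac{1}{2} \left(-1021381\right) = - \frac{3}{2} - \frac{1021381}{2} = -510692$)
$\frac{1814601 + 2122144}{4610475 + x} = \frac{1814601 + 2122144}{4610475 - 510692} = \frac{3936745}{4099783}$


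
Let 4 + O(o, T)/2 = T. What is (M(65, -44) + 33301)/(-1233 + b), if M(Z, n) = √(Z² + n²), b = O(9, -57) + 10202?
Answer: 33301/8847 + √6161/8847 ≈ 3.7730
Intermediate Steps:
O(o, T) = -8 + 2*T
b = 10080 (b = (-8 + 2*(-57)) + 10202 = (-8 - 114) + 10202 = -122 + 10202 = 10080)
(M(65, -44) + 33301)/(-1233 + b) = (√(65² + (-44)²) + 33301)/(-1233 + 10080) = (√(4225 + 1936) + 33301)/8847 = (√6161 + 33301)*(1/8847) = (33301 + √6161)*(1/8847) = 33301/8847 + √6161/8847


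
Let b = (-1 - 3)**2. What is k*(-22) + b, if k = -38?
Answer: 852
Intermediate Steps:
b = 16 (b = (-4)**2 = 16)
k*(-22) + b = -38*(-22) + 16 = 836 + 16 = 852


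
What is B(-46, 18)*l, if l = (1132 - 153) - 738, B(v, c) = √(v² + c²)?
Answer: 482*√610 ≈ 11905.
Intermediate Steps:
B(v, c) = √(c² + v²)
l = 241 (l = 979 - 738 = 241)
B(-46, 18)*l = √(18² + (-46)²)*241 = √(324 + 2116)*241 = √2440*241 = (2*√610)*241 = 482*√610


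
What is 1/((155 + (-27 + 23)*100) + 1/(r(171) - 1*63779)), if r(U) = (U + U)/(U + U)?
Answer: -63778/15625611 ≈ -0.0040816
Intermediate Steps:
r(U) = 1 (r(U) = (2*U)/((2*U)) = (2*U)*(1/(2*U)) = 1)
1/((155 + (-27 + 23)*100) + 1/(r(171) - 1*63779)) = 1/((155 + (-27 + 23)*100) + 1/(1 - 1*63779)) = 1/((155 - 4*100) + 1/(1 - 63779)) = 1/((155 - 400) + 1/(-63778)) = 1/(-245 - 1/63778) = 1/(-15625611/63778) = -63778/15625611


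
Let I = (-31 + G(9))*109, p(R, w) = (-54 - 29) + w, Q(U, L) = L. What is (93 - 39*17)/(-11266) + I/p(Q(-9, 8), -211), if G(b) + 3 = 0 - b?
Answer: 26485661/1656102 ≈ 15.993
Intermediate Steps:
G(b) = -3 - b (G(b) = -3 + (0 - b) = -3 - b)
p(R, w) = -83 + w
I = -4687 (I = (-31 + (-3 - 1*9))*109 = (-31 + (-3 - 9))*109 = (-31 - 12)*109 = -43*109 = -4687)
(93 - 39*17)/(-11266) + I/p(Q(-9, 8), -211) = (93 - 39*17)/(-11266) - 4687/(-83 - 211) = (93 - 663)*(-1/11266) - 4687/(-294) = -570*(-1/11266) - 4687*(-1/294) = 285/5633 + 4687/294 = 26485661/1656102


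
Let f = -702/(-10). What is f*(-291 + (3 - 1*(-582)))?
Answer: 103194/5 ≈ 20639.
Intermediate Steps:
f = 351/5 (f = -702*(-1/10) = 351/5 ≈ 70.200)
f*(-291 + (3 - 1*(-582))) = 351*(-291 + (3 - 1*(-582)))/5 = 351*(-291 + (3 + 582))/5 = 351*(-291 + 585)/5 = (351/5)*294 = 103194/5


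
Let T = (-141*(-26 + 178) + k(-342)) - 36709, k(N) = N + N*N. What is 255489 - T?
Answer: 197008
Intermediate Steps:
k(N) = N + N²
T = 58481 (T = (-141*(-26 + 178) - 342*(1 - 342)) - 36709 = (-141*152 - 342*(-341)) - 36709 = (-21432 + 116622) - 36709 = 95190 - 36709 = 58481)
255489 - T = 255489 - 1*58481 = 255489 - 58481 = 197008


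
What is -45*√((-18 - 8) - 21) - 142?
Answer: -142 - 45*I*√47 ≈ -142.0 - 308.5*I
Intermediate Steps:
-45*√((-18 - 8) - 21) - 142 = -45*√(-26 - 21) - 142 = -45*I*√47 - 142 = -142 - 45*I*√47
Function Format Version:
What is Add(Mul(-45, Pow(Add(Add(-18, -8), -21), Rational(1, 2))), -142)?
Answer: Add(-142, Mul(-45, I, Pow(47, Rational(1, 2)))) ≈ Add(-142.00, Mul(-308.50, I))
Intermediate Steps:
Add(Mul(-45, Pow(Add(Add(-18, -8), -21), Rational(1, 2))), -142) = Add(Mul(-45, Pow(Add(-26, -21), Rational(1, 2))), -142) = Add(Mul(-45, Pow(-47, Rational(1, 2))), -142) = Add(Mul(-45, Mul(I, Pow(47, Rational(1, 2)))), -142) = Add(Mul(-45, I, Pow(47, Rational(1, 2))), -142) = Add(-142, Mul(-45, I, Pow(47, Rational(1, 2))))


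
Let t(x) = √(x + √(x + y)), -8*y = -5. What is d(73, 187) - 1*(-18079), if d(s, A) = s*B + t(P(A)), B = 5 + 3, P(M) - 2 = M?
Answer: 18663 + √(756 + √3034)/2 ≈ 18677.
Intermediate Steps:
y = 5/8 (y = -⅛*(-5) = 5/8 ≈ 0.62500)
P(M) = 2 + M
t(x) = √(x + √(5/8 + x)) (t(x) = √(x + √(x + 5/8)) = √(x + √(5/8 + x)))
B = 8
d(s, A) = √(2 + A + √(21/8 + A)) + 8*s (d(s, A) = s*8 + √((2 + A) + √(5/8 + (2 + A))) = 8*s + √((2 + A) + √(21/8 + A)) = 8*s + √(2 + A + √(21/8 + A)) = √(2 + A + √(21/8 + A)) + 8*s)
d(73, 187) - 1*(-18079) = (√(8 + 4*187 + √2*√(21 + 8*187))/2 + 8*73) - 1*(-18079) = (√(8 + 748 + √2*√(21 + 1496))/2 + 584) + 18079 = (√(8 + 748 + √2*√1517)/2 + 584) + 18079 = (√(8 + 748 + √3034)/2 + 584) + 18079 = (√(756 + √3034)/2 + 584) + 18079 = (584 + √(756 + √3034)/2) + 18079 = 18663 + √(756 + √3034)/2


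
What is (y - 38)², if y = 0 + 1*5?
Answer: 1089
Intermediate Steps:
y = 5 (y = 0 + 5 = 5)
(y - 38)² = (5 - 38)² = (-33)² = 1089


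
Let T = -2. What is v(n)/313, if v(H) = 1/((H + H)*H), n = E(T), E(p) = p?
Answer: 1/2504 ≈ 0.00039936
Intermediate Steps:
n = -2
v(H) = 1/(2*H²) (v(H) = 1/(((2*H))*H) = (1/(2*H))/H = 1/(2*H²))
v(n)/313 = ((½)/(-2)²)/313 = ((½)*(¼))*(1/313) = (⅛)*(1/313) = 1/2504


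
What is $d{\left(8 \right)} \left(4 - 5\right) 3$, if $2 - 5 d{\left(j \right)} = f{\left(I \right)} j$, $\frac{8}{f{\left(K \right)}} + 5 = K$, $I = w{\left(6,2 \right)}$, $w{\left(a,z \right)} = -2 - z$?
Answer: $- \frac{82}{15} \approx -5.4667$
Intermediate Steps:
$I = -4$ ($I = -2 - 2 = -4$)
$f{\left(K \right)} = \frac{8}{-5 + K}$
$d{\left(j \right)} = \frac{2}{5} + \frac{8 j}{45}$ ($d{\left(j \right)} = \frac{2}{5} - \frac{\frac{8}{-5 - 4} j}{5} = \frac{2}{5} - \frac{\frac{8}{-9} j}{5} = \frac{2}{5} - \frac{8 \left(- \frac{1}{9}\right) j}{5} = \frac{2}{5} - \frac{\left(- \frac{8}{9}\right) j}{5} = \frac{2}{5} + \frac{8 j}{45}$)
$d{\left(8 \right)} \left(4 - 5\right) 3 = \left(\frac{2}{5} + \frac{8}{45} \cdot 8\right) \left(4 - 5\right) 3 = \left(\frac{2}{5} + \frac{64}{45}\right) \left(\left(-1\right) 3\right) = \frac{82}{45} \left(-3\right) = - \frac{82}{15}$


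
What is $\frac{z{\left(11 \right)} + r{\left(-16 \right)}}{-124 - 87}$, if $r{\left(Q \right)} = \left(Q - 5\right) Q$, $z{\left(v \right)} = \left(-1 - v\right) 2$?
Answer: $- \frac{312}{211} \approx -1.4787$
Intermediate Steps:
$z{\left(v \right)} = -2 - 2 v$
$r{\left(Q \right)} = Q \left(-5 + Q\right)$ ($r{\left(Q \right)} = \left(Q - 5\right) Q = \left(-5 + Q\right) Q = Q \left(-5 + Q\right)$)
$\frac{z{\left(11 \right)} + r{\left(-16 \right)}}{-124 - 87} = \frac{\left(-2 - 22\right) - 16 \left(-5 - 16\right)}{-124 - 87} = \frac{\left(-2 - 22\right) - -336}{-211} = \left(-24 + 336\right) \left(- \frac{1}{211}\right) = 312 \left(- \frac{1}{211}\right) = - \frac{312}{211}$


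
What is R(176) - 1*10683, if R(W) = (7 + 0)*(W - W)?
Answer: -10683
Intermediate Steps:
R(W) = 0 (R(W) = 7*0 = 0)
R(176) - 1*10683 = 0 - 1*10683 = 0 - 10683 = -10683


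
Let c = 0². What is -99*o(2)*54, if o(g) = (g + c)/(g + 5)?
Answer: -10692/7 ≈ -1527.4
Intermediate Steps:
c = 0
o(g) = g/(5 + g) (o(g) = (g + 0)/(g + 5) = g/(5 + g))
-99*o(2)*54 = -198/(5 + 2)*54 = -198/7*54 = -10692/7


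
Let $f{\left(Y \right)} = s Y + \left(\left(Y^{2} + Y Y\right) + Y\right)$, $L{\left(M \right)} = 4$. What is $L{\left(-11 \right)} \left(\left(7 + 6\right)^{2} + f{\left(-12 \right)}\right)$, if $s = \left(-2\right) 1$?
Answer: $1876$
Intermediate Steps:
$s = -2$
$f{\left(Y \right)} = - Y + 2 Y^{2}$ ($f{\left(Y \right)} = - 2 Y + \left(\left(Y^{2} + Y Y\right) + Y\right) = - 2 Y + \left(\left(Y^{2} + Y^{2}\right) + Y\right) = - 2 Y + \left(2 Y^{2} + Y\right) = - 2 Y + \left(Y + 2 Y^{2}\right) = - Y + 2 Y^{2}$)
$L{\left(-11 \right)} \left(\left(7 + 6\right)^{2} + f{\left(-12 \right)}\right) = 4 \left(\left(7 + 6\right)^{2} - 12 \left(-1 + 2 \left(-12\right)\right)\right) = 4 \left(13^{2} - 12 \left(-1 - 24\right)\right) = 4 \left(169 - -300\right) = 4 \left(169 + 300\right) = 4 \cdot 469 = 1876$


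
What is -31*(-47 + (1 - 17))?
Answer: 1953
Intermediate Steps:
-31*(-47 + (1 - 17)) = -31*(-47 - 16) = -31*(-63) = 1953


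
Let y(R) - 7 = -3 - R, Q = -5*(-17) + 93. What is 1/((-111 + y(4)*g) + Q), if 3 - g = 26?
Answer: 1/67 ≈ 0.014925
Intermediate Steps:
Q = 178 (Q = 85 + 93 = 178)
g = -23 (g = 3 - 1*26 = 3 - 26 = -23)
y(R) = 4 - R (y(R) = 7 + (-3 - R) = 4 - R)
1/((-111 + y(4)*g) + Q) = 1/((-111 + (4 - 1*4)*(-23)) + 178) = 1/((-111 + (4 - 4)*(-23)) + 178) = 1/((-111 + 0*(-23)) + 178) = 1/((-111 + 0) + 178) = 1/(-111 + 178) = 1/67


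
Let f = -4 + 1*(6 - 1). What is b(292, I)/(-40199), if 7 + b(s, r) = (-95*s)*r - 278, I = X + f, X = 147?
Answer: 4105805/40199 ≈ 102.14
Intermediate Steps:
f = 1 (f = -4 + 1*5 = -4 + 5 = 1)
I = 148 (I = 147 + 1 = 148)
b(s, r) = -285 - 95*r*s (b(s, r) = -7 + ((-95*s)*r - 278) = -7 + (-95*r*s - 278) = -7 + (-278 - 95*r*s) = -285 - 95*r*s)
b(292, I)/(-40199) = (-285 - 95*148*292)/(-40199) = (-285 - 4105520)*(-1/40199) = -4105805*(-1/40199) = 4105805/40199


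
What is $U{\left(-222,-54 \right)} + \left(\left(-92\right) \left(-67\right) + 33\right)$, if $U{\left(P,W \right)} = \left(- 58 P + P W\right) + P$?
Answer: $30839$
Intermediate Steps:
$U{\left(P,W \right)} = - 57 P + P W$
$U{\left(-222,-54 \right)} + \left(\left(-92\right) \left(-67\right) + 33\right) = - 222 \left(-57 - 54\right) + \left(\left(-92\right) \left(-67\right) + 33\right) = \left(-222\right) \left(-111\right) + \left(6164 + 33\right) = 24642 + 6197 = 30839$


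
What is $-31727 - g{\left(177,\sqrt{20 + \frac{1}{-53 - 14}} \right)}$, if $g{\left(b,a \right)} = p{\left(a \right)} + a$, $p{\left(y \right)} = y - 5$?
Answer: $-31722 - \frac{2 \sqrt{89713}}{67} \approx -31731.0$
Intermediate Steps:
$p{\left(y \right)} = -5 + y$
$g{\left(b,a \right)} = -5 + 2 a$ ($g{\left(b,a \right)} = \left(-5 + a\right) + a = -5 + 2 a$)
$-31727 - g{\left(177,\sqrt{20 + \frac{1}{-53 - 14}} \right)} = -31727 - \left(-5 + 2 \sqrt{20 + \frac{1}{-53 - 14}}\right) = -31727 - \left(-5 + 2 \sqrt{20 + \frac{1}{-67}}\right) = -31727 - \left(-5 + 2 \sqrt{20 - \frac{1}{67}}\right) = -31727 - \left(-5 + 2 \sqrt{\frac{1339}{67}}\right) = -31727 - \left(-5 + 2 \frac{\sqrt{89713}}{67}\right) = -31727 - \left(-5 + \frac{2 \sqrt{89713}}{67}\right) = -31727 + \left(5 - \frac{2 \sqrt{89713}}{67}\right) = -31722 - \frac{2 \sqrt{89713}}{67}$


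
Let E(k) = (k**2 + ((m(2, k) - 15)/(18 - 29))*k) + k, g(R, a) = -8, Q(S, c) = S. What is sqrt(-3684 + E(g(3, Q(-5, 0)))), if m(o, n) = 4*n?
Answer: 6*I*sqrt(12309)/11 ≈ 60.516*I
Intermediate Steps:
E(k) = k + k**2 + k*(15/11 - 4*k/11) (E(k) = (k**2 + ((4*k - 15)/(18 - 29))*k) + k = (k**2 + ((-15 + 4*k)/(-11))*k) + k = (k**2 + ((-15 + 4*k)*(-1/11))*k) + k = (k**2 + (15/11 - 4*k/11)*k) + k = (k**2 + k*(15/11 - 4*k/11)) + k = k + k**2 + k*(15/11 - 4*k/11))
sqrt(-3684 + E(g(3, Q(-5, 0)))) = sqrt(-3684 + (1/11)*(-8)*(26 + 7*(-8))) = sqrt(-3684 + (1/11)*(-8)*(26 - 56)) = sqrt(-3684 + (1/11)*(-8)*(-30)) = sqrt(-3684 + 240/11) = sqrt(-40284/11) = 6*I*sqrt(12309)/11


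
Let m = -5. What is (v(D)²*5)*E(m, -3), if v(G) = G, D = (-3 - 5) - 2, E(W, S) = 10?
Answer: 5000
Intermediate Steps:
D = -10 (D = -8 - 2 = -10)
(v(D)²*5)*E(m, -3) = ((-10)²*5)*10 = (100*5)*10 = 500*10 = 5000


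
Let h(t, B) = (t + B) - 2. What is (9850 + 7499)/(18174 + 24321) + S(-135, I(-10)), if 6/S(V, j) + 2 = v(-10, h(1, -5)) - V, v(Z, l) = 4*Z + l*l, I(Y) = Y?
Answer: 276999/609095 ≈ 0.45477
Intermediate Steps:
h(t, B) = -2 + B + t (h(t, B) = (B + t) - 2 = -2 + B + t)
v(Z, l) = l² + 4*Z (v(Z, l) = 4*Z + l² = l² + 4*Z)
S(V, j) = 6/(-6 - V) (S(V, j) = 6/(-2 + (((-2 - 5 + 1)² + 4*(-10)) - V)) = 6/(-2 + (((-6)² - 40) - V)) = 6/(-2 + ((36 - 40) - V)) = 6/(-2 + (-4 - V)) = 6/(-6 - V))
(9850 + 7499)/(18174 + 24321) + S(-135, I(-10)) = (9850 + 7499)/(18174 + 24321) - 6/(6 - 135) = 17349/42495 - 6/(-129) = 17349*(1/42495) - 6*(-1/129) = 5783/14165 + 2/43 = 276999/609095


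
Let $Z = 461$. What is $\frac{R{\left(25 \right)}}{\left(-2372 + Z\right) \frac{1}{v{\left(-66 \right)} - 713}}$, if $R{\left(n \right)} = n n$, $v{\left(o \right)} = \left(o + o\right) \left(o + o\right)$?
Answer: $- \frac{10444375}{1911} \approx -5465.4$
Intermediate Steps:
$v{\left(o \right)} = 4 o^{2}$ ($v{\left(o \right)} = 2 o 2 o = 4 o^{2}$)
$R{\left(n \right)} = n^{2}$
$\frac{R{\left(25 \right)}}{\left(-2372 + Z\right) \frac{1}{v{\left(-66 \right)} - 713}} = \frac{25^{2}}{\left(-2372 + 461\right) \frac{1}{4 \left(-66\right)^{2} - 713}} = \frac{625}{\left(-1911\right) \frac{1}{4 \cdot 4356 - 713}} = \frac{625}{\left(-1911\right) \frac{1}{17424 - 713}} = \frac{625}{\left(-1911\right) \frac{1}{16711}} = \frac{625}{- \frac{1911}{16711}} = 625 \left(- \frac{16711}{1911}\right) = - \frac{10444375}{1911}$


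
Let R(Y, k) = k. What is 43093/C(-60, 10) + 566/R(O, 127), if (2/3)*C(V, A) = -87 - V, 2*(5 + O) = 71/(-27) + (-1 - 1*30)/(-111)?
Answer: -10899776/10287 ≈ -1059.6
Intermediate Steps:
O = -6169/999 (O = -5 + (71/(-27) + (-1 - 1*30)/(-111))/2 = -5 + (71*(-1/27) + (-1 - 30)*(-1/111))/2 = -5 + (-71/27 - 31*(-1/111))/2 = -5 + (-71/27 + 31/111)/2 = -5 + (½)*(-2348/999) = -5 - 1174/999 = -6169/999 ≈ -6.1752)
C(V, A) = -261/2 - 3*V/2 (C(V, A) = 3*(-87 - V)/2 = -261/2 - 3*V/2)
43093/C(-60, 10) + 566/R(O, 127) = 43093/(-261/2 - 3/2*(-60)) + 566/127 = 43093/(-261/2 + 90) + 566*(1/127) = 43093/(-81/2) + 566/127 = 43093*(-2/81) + 566/127 = -86186/81 + 566/127 = -10899776/10287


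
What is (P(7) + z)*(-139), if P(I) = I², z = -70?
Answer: 2919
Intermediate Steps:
(P(7) + z)*(-139) = (7² - 70)*(-139) = (49 - 70)*(-139) = -21*(-139) = 2919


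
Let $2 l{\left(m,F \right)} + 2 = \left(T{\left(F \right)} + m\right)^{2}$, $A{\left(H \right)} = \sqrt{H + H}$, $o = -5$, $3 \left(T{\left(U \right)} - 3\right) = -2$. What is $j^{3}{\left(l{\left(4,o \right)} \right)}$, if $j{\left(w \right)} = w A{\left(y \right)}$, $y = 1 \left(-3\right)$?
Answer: $- \frac{40353607 i \sqrt{6}}{972} \approx - 1.0169 \cdot 10^{5} i$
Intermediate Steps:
$T{\left(U \right)} = \frac{7}{3}$ ($T{\left(U \right)} = 3 + \frac{1}{3} \left(-2\right) = 3 - \frac{2}{3} = \frac{7}{3}$)
$y = -3$
$A{\left(H \right)} = \sqrt{2} \sqrt{H}$ ($A{\left(H \right)} = \sqrt{2 H} = \sqrt{2} \sqrt{H}$)
$l{\left(m,F \right)} = -1 + \frac{\left(\frac{7}{3} + m\right)^{2}}{2}$
$j{\left(w \right)} = i w \sqrt{6}$ ($j{\left(w \right)} = w \sqrt{2} \sqrt{-3} = w \sqrt{2} i \sqrt{3} = w i \sqrt{6} = i w \sqrt{6}$)
$j^{3}{\left(l{\left(4,o \right)} \right)} = \left(i \left(-1 + \frac{\left(7 + 3 \cdot 4\right)^{2}}{18}\right) \sqrt{6}\right)^{3} = \left(i \left(-1 + \frac{\left(7 + 12\right)^{2}}{18}\right) \sqrt{6}\right)^{3} = \left(i \left(-1 + \frac{19^{2}}{18}\right) \sqrt{6}\right)^{3} = \left(i \left(-1 + \frac{1}{18} \cdot 361\right) \sqrt{6}\right)^{3} = \left(i \left(-1 + \frac{361}{18}\right) \sqrt{6}\right)^{3} = \left(i \frac{343}{18} \sqrt{6}\right)^{3} = \left(\frac{343 i \sqrt{6}}{18}\right)^{3} = - \frac{40353607 i \sqrt{6}}{972}$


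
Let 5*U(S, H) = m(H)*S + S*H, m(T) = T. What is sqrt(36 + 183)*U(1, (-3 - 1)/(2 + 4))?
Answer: -4*sqrt(219)/15 ≈ -3.9463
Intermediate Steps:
U(S, H) = 2*H*S/5 (U(S, H) = (H*S + S*H)/5 = (H*S + H*S)/5 = (2*H*S)/5 = 2*H*S/5)
sqrt(36 + 183)*U(1, (-3 - 1)/(2 + 4)) = sqrt(36 + 183)*((2/5)*((-3 - 1)/(2 + 4))*1) = sqrt(219)*((2/5)*(-4/6)*1) = sqrt(219)*((2/5)*(-4*1/6)*1) = sqrt(219)*((2/5)*(-2/3)*1) = sqrt(219)*(-4/15) = -4*sqrt(219)/15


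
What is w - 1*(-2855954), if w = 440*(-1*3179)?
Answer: 1457194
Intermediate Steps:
w = -1398760 (w = 440*(-3179) = -1398760)
w - 1*(-2855954) = -1398760 - 1*(-2855954) = -1398760 + 2855954 = 1457194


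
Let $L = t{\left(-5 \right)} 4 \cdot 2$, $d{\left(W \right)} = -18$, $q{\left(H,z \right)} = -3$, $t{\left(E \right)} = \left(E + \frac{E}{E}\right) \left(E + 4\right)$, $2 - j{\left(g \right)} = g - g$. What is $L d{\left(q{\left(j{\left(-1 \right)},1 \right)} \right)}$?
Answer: $-576$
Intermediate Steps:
$j{\left(g \right)} = 2$ ($j{\left(g \right)} = 2 - \left(g - g\right) = 2 - 0 = 2 + 0 = 2$)
$t{\left(E \right)} = \left(1 + E\right) \left(4 + E\right)$ ($t{\left(E \right)} = \left(E + 1\right) \left(4 + E\right) = \left(1 + E\right) \left(4 + E\right)$)
$L = 32$ ($L = \left(4 + \left(-5\right)^{2} + 5 \left(-5\right)\right) 4 \cdot 2 = \left(4 + 25 - 25\right) 4 \cdot 2 = 4 \cdot 4 \cdot 2 = 16 \cdot 2 = 32$)
$L d{\left(q{\left(j{\left(-1 \right)},1 \right)} \right)} = 32 \left(-18\right) = -576$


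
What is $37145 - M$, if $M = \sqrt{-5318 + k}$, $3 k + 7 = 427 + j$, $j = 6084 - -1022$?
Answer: $37145 - \frac{14 i \sqrt{129}}{3} \approx 37145.0 - 53.003 i$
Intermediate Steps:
$j = 7106$ ($j = 6084 + 1022 = 7106$)
$k = \frac{7526}{3}$ ($k = - \frac{7}{3} + \frac{427 + 7106}{3} = - \frac{7}{3} + \frac{1}{3} \cdot 7533 = - \frac{7}{3} + 2511 = \frac{7526}{3} \approx 2508.7$)
$M = \frac{14 i \sqrt{129}}{3}$ ($M = \sqrt{-5318 + \frac{7526}{3}} = \sqrt{- \frac{8428}{3}} = \frac{14 i \sqrt{129}}{3} \approx 53.003 i$)
$37145 - M = 37145 - \frac{14 i \sqrt{129}}{3}$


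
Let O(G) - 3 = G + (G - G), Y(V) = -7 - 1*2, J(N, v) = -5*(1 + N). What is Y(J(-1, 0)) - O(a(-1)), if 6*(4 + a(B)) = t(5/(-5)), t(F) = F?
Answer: -47/6 ≈ -7.8333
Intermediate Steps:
J(N, v) = -5 - 5*N
a(B) = -25/6 (a(B) = -4 + (5/(-5))/6 = -4 + (5*(-⅕))/6 = -4 + (⅙)*(-1) = -4 - ⅙ = -25/6)
Y(V) = -9 (Y(V) = -7 - 2 = -9)
O(G) = 3 + G (O(G) = 3 + (G + (G - G)) = 3 + (G + 0) = 3 + G)
Y(J(-1, 0)) - O(a(-1)) = -9 - (3 - 25/6) = -9 - 1*(-7/6) = -9 + 7/6 = -47/6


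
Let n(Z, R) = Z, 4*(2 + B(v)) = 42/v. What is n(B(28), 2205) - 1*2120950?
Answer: -16967613/8 ≈ -2.1210e+6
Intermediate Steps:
B(v) = -2 + 21/(2*v) (B(v) = -2 + (42/v)/4 = -2 + 21/(2*v))
n(B(28), 2205) - 1*2120950 = (-2 + (21/2)/28) - 1*2120950 = (-2 + (21/2)*(1/28)) - 2120950 = (-2 + 3/8) - 2120950 = -13/8 - 2120950 = -16967613/8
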